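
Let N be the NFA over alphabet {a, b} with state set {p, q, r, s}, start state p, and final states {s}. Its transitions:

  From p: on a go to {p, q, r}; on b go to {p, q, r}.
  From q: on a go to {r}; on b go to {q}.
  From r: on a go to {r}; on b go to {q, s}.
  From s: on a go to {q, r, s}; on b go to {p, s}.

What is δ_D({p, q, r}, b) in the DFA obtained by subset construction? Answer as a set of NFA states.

{p, q, r, s}

δ(p,b) = {p, q, r}; δ(q,b) = {q}; δ(r,b) = {q, s}.
Union: {p, q, r, s}.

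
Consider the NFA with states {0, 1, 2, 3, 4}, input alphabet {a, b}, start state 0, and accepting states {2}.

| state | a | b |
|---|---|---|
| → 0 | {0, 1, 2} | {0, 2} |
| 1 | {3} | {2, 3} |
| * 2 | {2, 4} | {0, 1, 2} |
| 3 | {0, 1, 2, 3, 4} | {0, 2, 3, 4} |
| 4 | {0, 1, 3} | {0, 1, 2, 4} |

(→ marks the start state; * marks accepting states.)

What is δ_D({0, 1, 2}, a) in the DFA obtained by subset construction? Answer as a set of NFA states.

δ(0,a) = {0, 1, 2}; δ(1,a) = {3}; δ(2,a) = {2, 4}.
Union: {0, 1, 2, 3, 4}.

{0, 1, 2, 3, 4}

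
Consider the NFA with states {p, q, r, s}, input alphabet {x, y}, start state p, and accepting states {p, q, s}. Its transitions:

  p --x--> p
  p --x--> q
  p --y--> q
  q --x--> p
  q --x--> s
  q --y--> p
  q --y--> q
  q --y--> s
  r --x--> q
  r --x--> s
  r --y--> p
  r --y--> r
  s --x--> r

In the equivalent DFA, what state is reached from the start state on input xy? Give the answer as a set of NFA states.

Start: {p}.
δ(p,x) = {p, q}.
Union: {p, q}.
After x: {p, q}.
δ(p,y) = {q}; δ(q,y) = {p, q, s}.
Union: {p, q, s}.
After y: {p, q, s}.

{p, q, s}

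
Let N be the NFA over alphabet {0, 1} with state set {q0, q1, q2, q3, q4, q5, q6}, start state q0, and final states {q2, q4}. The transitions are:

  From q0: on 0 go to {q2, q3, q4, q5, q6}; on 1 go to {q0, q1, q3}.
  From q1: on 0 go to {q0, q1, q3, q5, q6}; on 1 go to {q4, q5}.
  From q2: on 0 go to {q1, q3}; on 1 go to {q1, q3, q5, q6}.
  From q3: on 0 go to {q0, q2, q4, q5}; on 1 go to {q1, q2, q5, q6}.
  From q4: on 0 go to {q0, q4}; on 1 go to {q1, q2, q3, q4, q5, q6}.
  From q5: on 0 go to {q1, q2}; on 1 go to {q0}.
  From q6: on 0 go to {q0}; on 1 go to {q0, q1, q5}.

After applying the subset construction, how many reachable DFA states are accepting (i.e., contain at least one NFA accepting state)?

3

Start state of the DFA: {q0}.
{q0} --0--> {q2, q3, q4, q5, q6}  [new]
{q0} --1--> {q0, q1, q3}  [new]
{q2, q3, q4, q5, q6} --0--> {q0, q1, q2, q3, q4, q5}  [new]
{q2, q3, q4, q5, q6} --1--> {q0, q1, q2, q3, q4, q5, q6}  [new]
{q0, q1, q3} --0--> {q0, q1, q2, q3, q4, q5, q6}  [seen]
{q0, q1, q3} --1--> {q0, q1, q2, q3, q4, q5, q6}  [seen]
{q0, q1, q2, q3, q4, q5} --0--> {q0, q1, q2, q3, q4, q5, q6}  [seen]
{q0, q1, q2, q3, q4, q5} --1--> {q0, q1, q2, q3, q4, q5, q6}  [seen]
{q0, q1, q2, q3, q4, q5, q6} --0--> {q0, q1, q2, q3, q4, q5, q6}  [seen]
{q0, q1, q2, q3, q4, q5, q6} --1--> {q0, q1, q2, q3, q4, q5, q6}  [seen]
Reachable DFA states: {q0}, {q2, q3, q4, q5, q6}, {q0, q1, q3}, {q0, q1, q2, q3, q4, q5}, {q0, q1, q2, q3, q4, q5, q6}.
Accepting DFA states (contain an NFA accepting state): {q2, q3, q4, q5, q6}, {q0, q1, q2, q3, q4, q5}, {q0, q1, q2, q3, q4, q5, q6}.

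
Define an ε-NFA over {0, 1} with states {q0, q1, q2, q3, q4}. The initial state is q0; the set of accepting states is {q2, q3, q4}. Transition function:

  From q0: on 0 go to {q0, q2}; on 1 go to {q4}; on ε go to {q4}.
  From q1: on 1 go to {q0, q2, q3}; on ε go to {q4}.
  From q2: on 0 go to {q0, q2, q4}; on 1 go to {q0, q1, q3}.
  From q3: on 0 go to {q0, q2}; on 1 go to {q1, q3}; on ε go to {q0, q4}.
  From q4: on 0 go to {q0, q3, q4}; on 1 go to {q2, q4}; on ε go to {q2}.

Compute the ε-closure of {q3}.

Begin with {q3}.
q3 →ε {q0, q4}; add q0, q4.
q4 →ε {q2}; add q2.
ε-closure = {q0, q2, q3, q4}.

{q0, q2, q3, q4}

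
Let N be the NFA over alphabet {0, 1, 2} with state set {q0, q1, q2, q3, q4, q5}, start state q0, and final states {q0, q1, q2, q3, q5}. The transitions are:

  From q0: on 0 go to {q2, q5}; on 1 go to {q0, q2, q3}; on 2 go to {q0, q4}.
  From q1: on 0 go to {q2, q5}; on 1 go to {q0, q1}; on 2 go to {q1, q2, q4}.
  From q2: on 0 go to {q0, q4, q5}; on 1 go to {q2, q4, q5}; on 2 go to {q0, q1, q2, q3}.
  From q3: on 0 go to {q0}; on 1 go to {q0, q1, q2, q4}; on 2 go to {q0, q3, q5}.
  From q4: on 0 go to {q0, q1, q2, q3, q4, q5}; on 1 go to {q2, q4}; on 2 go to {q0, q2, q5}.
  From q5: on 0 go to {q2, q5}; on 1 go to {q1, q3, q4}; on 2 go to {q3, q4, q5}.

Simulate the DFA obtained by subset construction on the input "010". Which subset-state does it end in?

{q0, q1, q2, q3, q4, q5}

Start: {q0}.
δ(q0,0) = {q2, q5}.
Union: {q2, q5}.
After 0: {q2, q5}.
δ(q2,1) = {q2, q4, q5}; δ(q5,1) = {q1, q3, q4}.
Union: {q1, q2, q3, q4, q5}.
After 1: {q1, q2, q3, q4, q5}.
δ(q1,0) = {q2, q5}; δ(q2,0) = {q0, q4, q5}; δ(q3,0) = {q0}; δ(q4,0) = {q0, q1, q2, q3, q4, q5}; δ(q5,0) = {q2, q5}.
Union: {q0, q1, q2, q3, q4, q5}.
After 0: {q0, q1, q2, q3, q4, q5}.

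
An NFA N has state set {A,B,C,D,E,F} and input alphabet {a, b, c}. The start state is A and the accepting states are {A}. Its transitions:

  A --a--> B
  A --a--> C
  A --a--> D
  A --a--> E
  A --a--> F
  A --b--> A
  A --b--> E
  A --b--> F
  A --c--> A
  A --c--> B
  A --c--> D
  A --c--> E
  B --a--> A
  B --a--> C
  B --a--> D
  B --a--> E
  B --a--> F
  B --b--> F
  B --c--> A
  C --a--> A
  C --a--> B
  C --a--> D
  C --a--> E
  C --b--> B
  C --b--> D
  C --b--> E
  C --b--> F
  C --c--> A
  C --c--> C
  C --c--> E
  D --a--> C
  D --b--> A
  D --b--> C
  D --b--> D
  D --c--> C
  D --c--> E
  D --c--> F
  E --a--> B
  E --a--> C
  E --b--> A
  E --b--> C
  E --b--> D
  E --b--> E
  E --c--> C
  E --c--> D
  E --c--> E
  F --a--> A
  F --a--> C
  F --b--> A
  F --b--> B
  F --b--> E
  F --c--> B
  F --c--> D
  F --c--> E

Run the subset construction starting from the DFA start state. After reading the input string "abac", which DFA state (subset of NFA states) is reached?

{A,B,C,D,E,F}

Start: {A}.
δ(A,a) = {B,C,D,E,F}.
Union: {B,C,D,E,F}.
After a: {B,C,D,E,F}.
δ(B,b) = {F}; δ(C,b) = {B,D,E,F}; δ(D,b) = {A,C,D}; δ(E,b) = {A,C,D,E}; δ(F,b) = {A,B,E}.
Union: {A,B,C,D,E,F}.
After b: {A,B,C,D,E,F}.
δ(A,a) = {B,C,D,E,F}; δ(B,a) = {A,C,D,E,F}; δ(C,a) = {A,B,D,E}; δ(D,a) = {C}; δ(E,a) = {B,C}; δ(F,a) = {A,C}.
Union: {A,B,C,D,E,F}.
After a: {A,B,C,D,E,F}.
δ(A,c) = {A,B,D,E}; δ(B,c) = {A}; δ(C,c) = {A,C,E}; δ(D,c) = {C,E,F}; δ(E,c) = {C,D,E}; δ(F,c) = {B,D,E}.
Union: {A,B,C,D,E,F}.
After c: {A,B,C,D,E,F}.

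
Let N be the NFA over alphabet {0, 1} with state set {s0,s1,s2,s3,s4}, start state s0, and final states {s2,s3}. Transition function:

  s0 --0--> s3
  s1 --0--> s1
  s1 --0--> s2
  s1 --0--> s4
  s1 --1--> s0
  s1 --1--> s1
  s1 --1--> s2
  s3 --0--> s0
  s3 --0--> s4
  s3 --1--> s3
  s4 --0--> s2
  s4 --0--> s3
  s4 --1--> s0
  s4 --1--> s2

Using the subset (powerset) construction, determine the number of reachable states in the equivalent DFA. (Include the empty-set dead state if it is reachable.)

Start state of the DFA: {s0}.
{s0} --0--> {s3}  [new]
{s0} --1--> ∅  [new]
{s3} --0--> {s0,s4}  [new]
{s3} --1--> {s3}  [seen]
∅ --0--> ∅  [seen]
∅ --1--> ∅  [seen]
{s0,s4} --0--> {s2,s3}  [new]
{s0,s4} --1--> {s0,s2}  [new]
{s2,s3} --0--> {s0,s4}  [seen]
{s2,s3} --1--> {s3}  [seen]
{s0,s2} --0--> {s3}  [seen]
{s0,s2} --1--> ∅  [seen]
Reachable DFA states: {s0}, {s3}, ∅, {s0,s4}, {s2,s3}, {s0,s2}.

6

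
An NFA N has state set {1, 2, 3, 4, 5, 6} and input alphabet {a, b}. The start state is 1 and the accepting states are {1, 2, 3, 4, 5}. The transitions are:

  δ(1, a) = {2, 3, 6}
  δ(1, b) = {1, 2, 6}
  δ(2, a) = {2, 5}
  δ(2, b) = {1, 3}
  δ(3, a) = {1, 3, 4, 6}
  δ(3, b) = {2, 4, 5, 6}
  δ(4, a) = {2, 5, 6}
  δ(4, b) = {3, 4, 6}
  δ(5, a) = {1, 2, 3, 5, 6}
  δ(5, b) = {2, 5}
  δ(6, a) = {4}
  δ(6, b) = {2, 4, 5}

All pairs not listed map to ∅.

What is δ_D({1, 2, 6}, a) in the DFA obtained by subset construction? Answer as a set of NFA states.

{2, 3, 4, 5, 6}

δ(1,a) = {2, 3, 6}; δ(2,a) = {2, 5}; δ(6,a) = {4}.
Union: {2, 3, 4, 5, 6}.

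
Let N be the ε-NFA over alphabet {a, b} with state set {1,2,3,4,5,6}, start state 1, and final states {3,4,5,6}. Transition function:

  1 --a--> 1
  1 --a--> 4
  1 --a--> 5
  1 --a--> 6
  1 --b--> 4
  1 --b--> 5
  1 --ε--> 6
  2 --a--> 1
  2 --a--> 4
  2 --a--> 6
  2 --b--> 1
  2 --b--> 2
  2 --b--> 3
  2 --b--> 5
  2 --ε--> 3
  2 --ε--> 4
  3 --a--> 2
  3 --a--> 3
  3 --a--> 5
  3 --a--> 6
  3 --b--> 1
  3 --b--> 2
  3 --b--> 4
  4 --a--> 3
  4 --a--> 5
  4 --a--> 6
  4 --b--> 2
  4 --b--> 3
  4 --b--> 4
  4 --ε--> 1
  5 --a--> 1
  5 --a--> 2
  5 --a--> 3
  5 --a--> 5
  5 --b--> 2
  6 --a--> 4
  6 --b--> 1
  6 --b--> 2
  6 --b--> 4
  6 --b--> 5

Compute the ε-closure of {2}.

{1,2,3,4,6}

Begin with {2}.
2 →ε {3,4}; add 3, 4.
4 →ε {1}; add 1.
1 →ε {6}; add 6.
ε-closure = {1,2,3,4,6}.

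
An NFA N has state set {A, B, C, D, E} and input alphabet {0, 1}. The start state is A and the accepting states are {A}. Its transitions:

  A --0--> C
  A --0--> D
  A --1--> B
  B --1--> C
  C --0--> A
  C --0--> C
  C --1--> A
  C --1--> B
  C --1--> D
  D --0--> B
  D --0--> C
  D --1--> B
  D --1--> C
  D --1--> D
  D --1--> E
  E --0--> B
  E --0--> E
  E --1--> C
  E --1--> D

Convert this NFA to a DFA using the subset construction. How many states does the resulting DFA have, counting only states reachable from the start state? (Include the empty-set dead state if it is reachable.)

14

Start state of the DFA: {A}.
{A} --0--> {C, D}  [new]
{A} --1--> {B}  [new]
{C, D} --0--> {A, B, C}  [new]
{C, D} --1--> {A, B, C, D, E}  [new]
{B} --0--> ∅  [new]
{B} --1--> {C}  [new]
{A, B, C} --0--> {A, C, D}  [new]
{A, B, C} --1--> {A, B, C, D}  [new]
{A, B, C, D, E} --0--> {A, B, C, D, E}  [seen]
{A, B, C, D, E} --1--> {A, B, C, D, E}  [seen]
∅ --0--> ∅  [seen]
∅ --1--> ∅  [seen]
{C} --0--> {A, C}  [new]
{C} --1--> {A, B, D}  [new]
{A, C, D} --0--> {A, B, C, D}  [seen]
{A, C, D} --1--> {A, B, C, D, E}  [seen]
{A, B, C, D} --0--> {A, B, C, D}  [seen]
{A, B, C, D} --1--> {A, B, C, D, E}  [seen]
{A, C} --0--> {A, C, D}  [seen]
{A, C} --1--> {A, B, D}  [seen]
{A, B, D} --0--> {B, C, D}  [new]
{A, B, D} --1--> {B, C, D, E}  [new]
{B, C, D} --0--> {A, B, C}  [seen]
{B, C, D} --1--> {A, B, C, D, E}  [seen]
{B, C, D, E} --0--> {A, B, C, E}  [new]
{B, C, D, E} --1--> {A, B, C, D, E}  [seen]
{A, B, C, E} --0--> {A, B, C, D, E}  [seen]
{A, B, C, E} --1--> {A, B, C, D}  [seen]
Reachable DFA states: {A}, {C, D}, {B}, {A, B, C}, {A, B, C, D, E}, ∅, {C}, {A, C, D}, {A, B, C, D}, {A, C}, {A, B, D}, {B, C, D}, {B, C, D, E}, {A, B, C, E}.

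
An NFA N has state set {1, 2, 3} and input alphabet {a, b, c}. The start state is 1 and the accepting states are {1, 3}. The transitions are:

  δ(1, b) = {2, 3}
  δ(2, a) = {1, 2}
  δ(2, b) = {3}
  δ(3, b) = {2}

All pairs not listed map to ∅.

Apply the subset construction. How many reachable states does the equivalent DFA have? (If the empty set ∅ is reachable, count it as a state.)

4

Start state of the DFA: {1}.
{1} --a--> ∅  [new]
{1} --b--> {2, 3}  [new]
{1} --c--> ∅  [seen]
∅ --a--> ∅  [seen]
∅ --b--> ∅  [seen]
∅ --c--> ∅  [seen]
{2, 3} --a--> {1, 2}  [new]
{2, 3} --b--> {2, 3}  [seen]
{2, 3} --c--> ∅  [seen]
{1, 2} --a--> {1, 2}  [seen]
{1, 2} --b--> {2, 3}  [seen]
{1, 2} --c--> ∅  [seen]
Reachable DFA states: {1}, ∅, {2, 3}, {1, 2}.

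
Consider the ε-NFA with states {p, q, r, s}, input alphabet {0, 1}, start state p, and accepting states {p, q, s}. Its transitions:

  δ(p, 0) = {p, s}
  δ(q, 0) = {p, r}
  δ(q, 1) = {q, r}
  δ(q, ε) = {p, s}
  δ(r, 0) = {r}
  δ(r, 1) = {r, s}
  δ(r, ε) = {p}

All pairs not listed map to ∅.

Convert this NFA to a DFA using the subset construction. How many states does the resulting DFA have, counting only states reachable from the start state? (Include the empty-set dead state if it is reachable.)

3

Start state of the DFA: {p} (ε-closure of the NFA start).
{p} --0--> {p, s}  [new]
{p} --1--> ∅  [new]
{p, s} --0--> {p, s}  [seen]
{p, s} --1--> ∅  [seen]
∅ --0--> ∅  [seen]
∅ --1--> ∅  [seen]
Reachable DFA states: {p}, {p, s}, ∅.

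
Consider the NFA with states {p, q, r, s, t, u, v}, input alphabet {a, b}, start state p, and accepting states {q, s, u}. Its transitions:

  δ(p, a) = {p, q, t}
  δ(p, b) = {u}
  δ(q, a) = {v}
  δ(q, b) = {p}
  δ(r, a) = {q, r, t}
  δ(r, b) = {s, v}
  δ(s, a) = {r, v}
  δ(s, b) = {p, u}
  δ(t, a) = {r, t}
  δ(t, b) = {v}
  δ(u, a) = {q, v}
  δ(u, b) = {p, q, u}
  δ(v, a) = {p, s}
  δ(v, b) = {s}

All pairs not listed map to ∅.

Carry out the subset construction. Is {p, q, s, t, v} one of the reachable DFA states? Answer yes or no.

Start state of the DFA: {p}.
{p} --a--> {p, q, t}  [new]
{p} --b--> {u}  [new]
{p, q, t} --a--> {p, q, r, t, v}  [new]
{p, q, t} --b--> {p, u, v}  [new]
{u} --a--> {q, v}  [new]
{u} --b--> {p, q, u}  [new]
{p, q, r, t, v} --a--> {p, q, r, s, t, v}  [new]
{p, q, r, t, v} --b--> {p, s, u, v}  [new]
{p, u, v} --a--> {p, q, s, t, v}  [new]
{p, u, v} --b--> {p, q, s, u}  [new]
{q, v} --a--> {p, s, v}  [new]
{q, v} --b--> {p, s}  [new]
{p, q, u} --a--> {p, q, t, v}  [new]
{p, q, u} --b--> {p, q, u}  [seen]
{p, q, r, s, t, v} --a--> {p, q, r, s, t, v}  [seen]
{p, q, r, s, t, v} --b--> {p, s, u, v}  [seen]
{p, s, u, v} --a--> {p, q, r, s, t, v}  [seen]
{p, s, u, v} --b--> {p, q, s, u}  [seen]
{p, q, s, t, v} --a--> {p, q, r, s, t, v}  [seen]
{p, q, s, t, v} --b--> {p, s, u, v}  [seen]
{p, q, s, u} --a--> {p, q, r, t, v}  [seen]
{p, q, s, u} --b--> {p, q, u}  [seen]
{p, s, v} --a--> {p, q, r, s, t, v}  [seen]
{p, s, v} --b--> {p, s, u}  [new]
{p, s} --a--> {p, q, r, t, v}  [seen]
{p, s} --b--> {p, u}  [new]
{p, q, t, v} --a--> {p, q, r, s, t, v}  [seen]
{p, q, t, v} --b--> {p, s, u, v}  [seen]
{p, s, u} --a--> {p, q, r, t, v}  [seen]
{p, s, u} --b--> {p, q, u}  [seen]
{p, u} --a--> {p, q, t, v}  [seen]
{p, u} --b--> {p, q, u}  [seen]
Reachable DFA states: {p}, {p, q, t}, {u}, {p, q, r, t, v}, {p, u, v}, {q, v}, {p, q, u}, {p, q, r, s, t, v}, {p, s, u, v}, {p, q, s, t, v}, {p, q, s, u}, {p, s, v}, {p, s}, {p, q, t, v}, {p, s, u}, {p, u}.
{p, q, s, t, v} is among them.

yes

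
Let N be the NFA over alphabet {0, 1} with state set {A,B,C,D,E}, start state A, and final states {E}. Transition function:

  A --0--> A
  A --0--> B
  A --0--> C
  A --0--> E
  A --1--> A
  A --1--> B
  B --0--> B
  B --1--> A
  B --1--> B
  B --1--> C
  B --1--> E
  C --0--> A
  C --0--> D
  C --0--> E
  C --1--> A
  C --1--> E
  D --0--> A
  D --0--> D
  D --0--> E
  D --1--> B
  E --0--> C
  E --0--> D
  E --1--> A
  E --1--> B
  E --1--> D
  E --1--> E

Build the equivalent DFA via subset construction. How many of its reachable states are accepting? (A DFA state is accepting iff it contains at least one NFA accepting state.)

2

Start state of the DFA: {A}.
{A} --0--> {A,B,C,E}  [new]
{A} --1--> {A,B}  [new]
{A,B,C,E} --0--> {A,B,C,D,E}  [new]
{A,B,C,E} --1--> {A,B,C,D,E}  [seen]
{A,B} --0--> {A,B,C,E}  [seen]
{A,B} --1--> {A,B,C,E}  [seen]
{A,B,C,D,E} --0--> {A,B,C,D,E}  [seen]
{A,B,C,D,E} --1--> {A,B,C,D,E}  [seen]
Reachable DFA states: {A}, {A,B,C,E}, {A,B}, {A,B,C,D,E}.
Accepting DFA states (contain an NFA accepting state): {A,B,C,E}, {A,B,C,D,E}.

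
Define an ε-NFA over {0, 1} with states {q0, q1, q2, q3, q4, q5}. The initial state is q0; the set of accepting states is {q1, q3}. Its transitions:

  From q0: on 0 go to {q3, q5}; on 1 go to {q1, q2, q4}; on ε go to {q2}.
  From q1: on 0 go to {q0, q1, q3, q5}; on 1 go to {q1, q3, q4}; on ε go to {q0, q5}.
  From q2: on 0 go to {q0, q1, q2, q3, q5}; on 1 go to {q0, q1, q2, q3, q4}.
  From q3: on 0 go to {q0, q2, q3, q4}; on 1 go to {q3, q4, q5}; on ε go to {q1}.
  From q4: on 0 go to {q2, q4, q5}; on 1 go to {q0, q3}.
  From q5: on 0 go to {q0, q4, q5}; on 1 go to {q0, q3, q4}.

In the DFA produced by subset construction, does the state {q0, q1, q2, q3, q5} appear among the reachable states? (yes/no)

yes

Start state of the DFA: {q0, q2} (ε-closure of the NFA start).
{q0, q2} --0--> {q0, q1, q2, q3, q5}  [new]
{q0, q2} --1--> {q0, q1, q2, q3, q4, q5}  [new]
{q0, q1, q2, q3, q5} --0--> {q0, q1, q2, q3, q4, q5}  [seen]
{q0, q1, q2, q3, q5} --1--> {q0, q1, q2, q3, q4, q5}  [seen]
{q0, q1, q2, q3, q4, q5} --0--> {q0, q1, q2, q3, q4, q5}  [seen]
{q0, q1, q2, q3, q4, q5} --1--> {q0, q1, q2, q3, q4, q5}  [seen]
Reachable DFA states: {q0, q2}, {q0, q1, q2, q3, q5}, {q0, q1, q2, q3, q4, q5}.
{q0, q1, q2, q3, q5} is among them.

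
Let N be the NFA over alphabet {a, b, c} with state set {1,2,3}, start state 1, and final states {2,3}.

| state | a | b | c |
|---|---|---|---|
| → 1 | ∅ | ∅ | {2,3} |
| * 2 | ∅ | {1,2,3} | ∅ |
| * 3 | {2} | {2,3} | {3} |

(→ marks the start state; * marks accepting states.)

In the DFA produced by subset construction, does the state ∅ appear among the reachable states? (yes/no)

yes

Start state of the DFA: {1}.
{1} --a--> ∅  [new]
{1} --b--> ∅  [seen]
{1} --c--> {2,3}  [new]
∅ --a--> ∅  [seen]
∅ --b--> ∅  [seen]
∅ --c--> ∅  [seen]
{2,3} --a--> {2}  [new]
{2,3} --b--> {1,2,3}  [new]
{2,3} --c--> {3}  [new]
{2} --a--> ∅  [seen]
{2} --b--> {1,2,3}  [seen]
{2} --c--> ∅  [seen]
{1,2,3} --a--> {2}  [seen]
{1,2,3} --b--> {1,2,3}  [seen]
{1,2,3} --c--> {2,3}  [seen]
{3} --a--> {2}  [seen]
{3} --b--> {2,3}  [seen]
{3} --c--> {3}  [seen]
Reachable DFA states: {1}, ∅, {2,3}, {2}, {1,2,3}, {3}.
∅ is among them.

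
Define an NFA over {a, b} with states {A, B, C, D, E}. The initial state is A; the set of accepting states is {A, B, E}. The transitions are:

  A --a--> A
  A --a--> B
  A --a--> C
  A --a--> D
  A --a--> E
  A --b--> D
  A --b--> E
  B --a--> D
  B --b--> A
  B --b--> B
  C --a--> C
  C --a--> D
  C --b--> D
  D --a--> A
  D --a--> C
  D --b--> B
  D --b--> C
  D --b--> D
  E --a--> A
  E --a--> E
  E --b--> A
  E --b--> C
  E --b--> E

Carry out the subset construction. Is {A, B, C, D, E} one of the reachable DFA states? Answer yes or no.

Start state of the DFA: {A}.
{A} --a--> {A, B, C, D, E}  [new]
{A} --b--> {D, E}  [new]
{A, B, C, D, E} --a--> {A, B, C, D, E}  [seen]
{A, B, C, D, E} --b--> {A, B, C, D, E}  [seen]
{D, E} --a--> {A, C, E}  [new]
{D, E} --b--> {A, B, C, D, E}  [seen]
{A, C, E} --a--> {A, B, C, D, E}  [seen]
{A, C, E} --b--> {A, C, D, E}  [new]
{A, C, D, E} --a--> {A, B, C, D, E}  [seen]
{A, C, D, E} --b--> {A, B, C, D, E}  [seen]
Reachable DFA states: {A}, {A, B, C, D, E}, {D, E}, {A, C, E}, {A, C, D, E}.
{A, B, C, D, E} is among them.

yes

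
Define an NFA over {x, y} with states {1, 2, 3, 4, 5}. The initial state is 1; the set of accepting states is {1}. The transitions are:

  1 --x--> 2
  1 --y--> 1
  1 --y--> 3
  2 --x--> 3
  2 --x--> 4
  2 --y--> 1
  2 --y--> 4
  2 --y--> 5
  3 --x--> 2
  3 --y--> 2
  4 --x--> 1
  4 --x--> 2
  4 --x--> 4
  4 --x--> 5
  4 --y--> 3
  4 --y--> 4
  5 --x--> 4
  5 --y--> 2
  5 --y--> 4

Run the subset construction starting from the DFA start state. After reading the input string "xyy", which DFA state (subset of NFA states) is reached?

Start: {1}.
δ(1,x) = {2}.
Union: {2}.
After x: {2}.
δ(2,y) = {1, 4, 5}.
Union: {1, 4, 5}.
After y: {1, 4, 5}.
δ(1,y) = {1, 3}; δ(4,y) = {3, 4}; δ(5,y) = {2, 4}.
Union: {1, 2, 3, 4}.
After y: {1, 2, 3, 4}.

{1, 2, 3, 4}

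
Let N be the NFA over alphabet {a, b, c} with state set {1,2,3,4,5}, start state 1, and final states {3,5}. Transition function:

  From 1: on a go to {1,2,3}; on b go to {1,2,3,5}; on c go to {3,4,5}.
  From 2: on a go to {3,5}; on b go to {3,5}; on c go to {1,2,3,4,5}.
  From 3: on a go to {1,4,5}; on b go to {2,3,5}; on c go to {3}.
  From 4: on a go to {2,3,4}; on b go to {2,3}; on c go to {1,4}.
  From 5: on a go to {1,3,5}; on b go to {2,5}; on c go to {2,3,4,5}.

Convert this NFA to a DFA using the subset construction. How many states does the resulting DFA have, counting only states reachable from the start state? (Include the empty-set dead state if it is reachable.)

Start state of the DFA: {1}.
{1} --a--> {1,2,3}  [new]
{1} --b--> {1,2,3,5}  [new]
{1} --c--> {3,4,5}  [new]
{1,2,3} --a--> {1,2,3,4,5}  [new]
{1,2,3} --b--> {1,2,3,5}  [seen]
{1,2,3} --c--> {1,2,3,4,5}  [seen]
{1,2,3,5} --a--> {1,2,3,4,5}  [seen]
{1,2,3,5} --b--> {1,2,3,5}  [seen]
{1,2,3,5} --c--> {1,2,3,4,5}  [seen]
{3,4,5} --a--> {1,2,3,4,5}  [seen]
{3,4,5} --b--> {2,3,5}  [new]
{3,4,5} --c--> {1,2,3,4,5}  [seen]
{1,2,3,4,5} --a--> {1,2,3,4,5}  [seen]
{1,2,3,4,5} --b--> {1,2,3,5}  [seen]
{1,2,3,4,5} --c--> {1,2,3,4,5}  [seen]
{2,3,5} --a--> {1,3,4,5}  [new]
{2,3,5} --b--> {2,3,5}  [seen]
{2,3,5} --c--> {1,2,3,4,5}  [seen]
{1,3,4,5} --a--> {1,2,3,4,5}  [seen]
{1,3,4,5} --b--> {1,2,3,5}  [seen]
{1,3,4,5} --c--> {1,2,3,4,5}  [seen]
Reachable DFA states: {1}, {1,2,3}, {1,2,3,5}, {3,4,5}, {1,2,3,4,5}, {2,3,5}, {1,3,4,5}.

7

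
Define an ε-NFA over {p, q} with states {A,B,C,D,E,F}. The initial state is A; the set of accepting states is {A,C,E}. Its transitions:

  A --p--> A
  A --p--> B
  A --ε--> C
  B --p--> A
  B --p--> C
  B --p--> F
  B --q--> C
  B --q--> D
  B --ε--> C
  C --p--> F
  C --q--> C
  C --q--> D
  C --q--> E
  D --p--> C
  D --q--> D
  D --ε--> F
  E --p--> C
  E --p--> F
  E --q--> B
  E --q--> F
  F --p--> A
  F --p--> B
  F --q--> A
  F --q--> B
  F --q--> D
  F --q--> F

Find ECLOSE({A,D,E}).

Begin with {A,D,E}.
A →ε {C}; add C.
D →ε {F}; add F.
ε-closure = {A,C,D,E,F}.

{A,C,D,E,F}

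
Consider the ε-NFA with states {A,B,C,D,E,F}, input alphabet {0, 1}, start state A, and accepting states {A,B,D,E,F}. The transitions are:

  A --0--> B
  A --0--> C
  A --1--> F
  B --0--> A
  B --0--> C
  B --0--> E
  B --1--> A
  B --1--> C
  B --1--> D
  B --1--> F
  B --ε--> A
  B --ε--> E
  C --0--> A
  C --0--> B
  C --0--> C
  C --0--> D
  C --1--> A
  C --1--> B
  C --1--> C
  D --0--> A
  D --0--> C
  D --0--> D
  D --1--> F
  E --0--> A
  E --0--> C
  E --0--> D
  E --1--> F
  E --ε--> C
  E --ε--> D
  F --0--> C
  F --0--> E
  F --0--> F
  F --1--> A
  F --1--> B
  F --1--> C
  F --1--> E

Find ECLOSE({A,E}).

Begin with {A,E}.
E →ε {C,D}; add C, D.
ε-closure = {A,C,D,E}.

{A,C,D,E}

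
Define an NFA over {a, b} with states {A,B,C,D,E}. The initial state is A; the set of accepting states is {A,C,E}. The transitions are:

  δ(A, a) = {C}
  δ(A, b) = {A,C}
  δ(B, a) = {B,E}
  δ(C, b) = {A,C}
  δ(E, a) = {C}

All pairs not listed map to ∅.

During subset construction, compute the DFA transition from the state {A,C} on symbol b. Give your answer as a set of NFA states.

{A,C}

δ(A,b) = {A,C}; δ(C,b) = {A,C}.
Union: {A,C}.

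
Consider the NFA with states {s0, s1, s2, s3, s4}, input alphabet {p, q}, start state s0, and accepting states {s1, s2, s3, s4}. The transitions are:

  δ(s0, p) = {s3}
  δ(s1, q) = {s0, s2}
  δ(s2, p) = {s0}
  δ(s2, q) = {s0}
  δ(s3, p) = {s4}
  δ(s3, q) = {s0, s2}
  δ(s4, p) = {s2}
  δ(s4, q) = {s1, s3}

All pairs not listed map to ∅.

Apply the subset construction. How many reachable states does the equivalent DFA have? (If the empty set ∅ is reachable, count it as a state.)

16

Start state of the DFA: {s0}.
{s0} --p--> {s3}  [new]
{s0} --q--> ∅  [new]
{s3} --p--> {s4}  [new]
{s3} --q--> {s0, s2}  [new]
∅ --p--> ∅  [seen]
∅ --q--> ∅  [seen]
{s4} --p--> {s2}  [new]
{s4} --q--> {s1, s3}  [new]
{s0, s2} --p--> {s0, s3}  [new]
{s0, s2} --q--> {s0}  [seen]
{s2} --p--> {s0}  [seen]
{s2} --q--> {s0}  [seen]
{s1, s3} --p--> {s4}  [seen]
{s1, s3} --q--> {s0, s2}  [seen]
{s0, s3} --p--> {s3, s4}  [new]
{s0, s3} --q--> {s0, s2}  [seen]
{s3, s4} --p--> {s2, s4}  [new]
{s3, s4} --q--> {s0, s1, s2, s3}  [new]
{s2, s4} --p--> {s0, s2}  [seen]
{s2, s4} --q--> {s0, s1, s3}  [new]
{s0, s1, s2, s3} --p--> {s0, s3, s4}  [new]
{s0, s1, s2, s3} --q--> {s0, s2}  [seen]
{s0, s1, s3} --p--> {s3, s4}  [seen]
{s0, s1, s3} --q--> {s0, s2}  [seen]
{s0, s3, s4} --p--> {s2, s3, s4}  [new]
{s0, s3, s4} --q--> {s0, s1, s2, s3}  [seen]
{s2, s3, s4} --p--> {s0, s2, s4}  [new]
{s2, s3, s4} --q--> {s0, s1, s2, s3}  [seen]
{s0, s2, s4} --p--> {s0, s2, s3}  [new]
{s0, s2, s4} --q--> {s0, s1, s3}  [seen]
{s0, s2, s3} --p--> {s0, s3, s4}  [seen]
{s0, s2, s3} --q--> {s0, s2}  [seen]
Reachable DFA states: {s0}, {s3}, ∅, {s4}, {s0, s2}, {s2}, {s1, s3}, {s0, s3}, {s3, s4}, {s2, s4}, {s0, s1, s2, s3}, {s0, s1, s3}, {s0, s3, s4}, {s2, s3, s4}, {s0, s2, s4}, {s0, s2, s3}.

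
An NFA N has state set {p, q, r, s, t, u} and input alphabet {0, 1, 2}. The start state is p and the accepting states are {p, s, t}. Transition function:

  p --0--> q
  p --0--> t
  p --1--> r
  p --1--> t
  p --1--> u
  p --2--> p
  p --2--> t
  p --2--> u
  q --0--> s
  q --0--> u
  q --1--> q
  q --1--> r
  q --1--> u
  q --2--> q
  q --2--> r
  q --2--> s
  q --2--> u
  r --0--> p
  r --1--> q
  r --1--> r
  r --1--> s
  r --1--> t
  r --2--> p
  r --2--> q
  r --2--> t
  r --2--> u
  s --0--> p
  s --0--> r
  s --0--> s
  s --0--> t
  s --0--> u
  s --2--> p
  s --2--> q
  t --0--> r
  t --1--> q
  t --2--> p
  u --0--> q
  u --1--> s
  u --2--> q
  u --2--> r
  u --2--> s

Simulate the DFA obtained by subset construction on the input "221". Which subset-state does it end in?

{q, r, s, t, u}

Start: {p}.
δ(p,2) = {p, t, u}.
Union: {p, t, u}.
After 2: {p, t, u}.
δ(p,2) = {p, t, u}; δ(t,2) = {p}; δ(u,2) = {q, r, s}.
Union: {p, q, r, s, t, u}.
After 2: {p, q, r, s, t, u}.
δ(p,1) = {r, t, u}; δ(q,1) = {q, r, u}; δ(r,1) = {q, r, s, t}; δ(s,1) = ∅; δ(t,1) = {q}; δ(u,1) = {s}.
Union: {q, r, s, t, u}.
After 1: {q, r, s, t, u}.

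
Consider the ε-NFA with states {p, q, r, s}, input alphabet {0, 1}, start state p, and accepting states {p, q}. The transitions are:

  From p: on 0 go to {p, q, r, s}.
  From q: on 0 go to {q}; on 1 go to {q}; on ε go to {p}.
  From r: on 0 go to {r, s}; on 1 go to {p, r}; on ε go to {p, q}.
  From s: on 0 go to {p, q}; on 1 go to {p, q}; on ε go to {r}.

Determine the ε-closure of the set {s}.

Begin with {s}.
s →ε {r}; add r.
r →ε {p, q}; add p, q.
ε-closure = {p, q, r, s}.

{p, q, r, s}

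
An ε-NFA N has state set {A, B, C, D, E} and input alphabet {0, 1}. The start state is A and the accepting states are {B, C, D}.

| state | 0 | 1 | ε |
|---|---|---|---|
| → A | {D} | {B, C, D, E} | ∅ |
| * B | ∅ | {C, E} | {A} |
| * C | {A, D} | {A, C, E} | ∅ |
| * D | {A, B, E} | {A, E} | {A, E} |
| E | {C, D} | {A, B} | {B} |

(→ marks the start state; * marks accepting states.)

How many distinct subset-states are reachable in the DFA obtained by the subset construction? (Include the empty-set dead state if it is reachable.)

Start state of the DFA: {A} (ε-closure of the NFA start).
{A} --0--> {A, B, D, E}  [new]
{A} --1--> {A, B, C, D, E}  [new]
{A, B, D, E} --0--> {A, B, C, D, E}  [seen]
{A, B, D, E} --1--> {A, B, C, D, E}  [seen]
{A, B, C, D, E} --0--> {A, B, C, D, E}  [seen]
{A, B, C, D, E} --1--> {A, B, C, D, E}  [seen]
Reachable DFA states: {A}, {A, B, D, E}, {A, B, C, D, E}.

3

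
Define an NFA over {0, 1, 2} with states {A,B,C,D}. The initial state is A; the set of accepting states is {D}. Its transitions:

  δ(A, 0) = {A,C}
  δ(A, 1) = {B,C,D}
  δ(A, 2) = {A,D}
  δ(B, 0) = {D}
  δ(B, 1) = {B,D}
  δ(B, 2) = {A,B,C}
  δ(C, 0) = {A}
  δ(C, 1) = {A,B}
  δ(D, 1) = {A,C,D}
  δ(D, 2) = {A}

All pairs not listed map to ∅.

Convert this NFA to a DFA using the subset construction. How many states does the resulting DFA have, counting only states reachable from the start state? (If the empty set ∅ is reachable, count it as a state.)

7

Start state of the DFA: {A}.
{A} --0--> {A,C}  [new]
{A} --1--> {B,C,D}  [new]
{A} --2--> {A,D}  [new]
{A,C} --0--> {A,C}  [seen]
{A,C} --1--> {A,B,C,D}  [new]
{A,C} --2--> {A,D}  [seen]
{B,C,D} --0--> {A,D}  [seen]
{B,C,D} --1--> {A,B,C,D}  [seen]
{B,C,D} --2--> {A,B,C}  [new]
{A,D} --0--> {A,C}  [seen]
{A,D} --1--> {A,B,C,D}  [seen]
{A,D} --2--> {A,D}  [seen]
{A,B,C,D} --0--> {A,C,D}  [new]
{A,B,C,D} --1--> {A,B,C,D}  [seen]
{A,B,C,D} --2--> {A,B,C,D}  [seen]
{A,B,C} --0--> {A,C,D}  [seen]
{A,B,C} --1--> {A,B,C,D}  [seen]
{A,B,C} --2--> {A,B,C,D}  [seen]
{A,C,D} --0--> {A,C}  [seen]
{A,C,D} --1--> {A,B,C,D}  [seen]
{A,C,D} --2--> {A,D}  [seen]
Reachable DFA states: {A}, {A,C}, {B,C,D}, {A,D}, {A,B,C,D}, {A,B,C}, {A,C,D}.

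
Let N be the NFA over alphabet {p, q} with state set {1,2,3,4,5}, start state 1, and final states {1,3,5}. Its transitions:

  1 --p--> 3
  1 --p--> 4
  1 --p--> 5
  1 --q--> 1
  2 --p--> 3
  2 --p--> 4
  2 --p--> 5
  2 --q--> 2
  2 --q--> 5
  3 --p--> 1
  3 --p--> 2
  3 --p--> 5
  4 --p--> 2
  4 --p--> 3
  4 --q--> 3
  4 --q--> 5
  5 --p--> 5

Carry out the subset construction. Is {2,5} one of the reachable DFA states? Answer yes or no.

no

Start state of the DFA: {1}.
{1} --p--> {3,4,5}  [new]
{1} --q--> {1}  [seen]
{3,4,5} --p--> {1,2,3,5}  [new]
{3,4,5} --q--> {3,5}  [new]
{1,2,3,5} --p--> {1,2,3,4,5}  [new]
{1,2,3,5} --q--> {1,2,5}  [new]
{3,5} --p--> {1,2,5}  [seen]
{3,5} --q--> ∅  [new]
{1,2,3,4,5} --p--> {1,2,3,4,5}  [seen]
{1,2,3,4,5} --q--> {1,2,3,5}  [seen]
{1,2,5} --p--> {3,4,5}  [seen]
{1,2,5} --q--> {1,2,5}  [seen]
∅ --p--> ∅  [seen]
∅ --q--> ∅  [seen]
Reachable DFA states: {1}, {3,4,5}, {1,2,3,5}, {3,5}, {1,2,3,4,5}, {1,2,5}, ∅.
{2,5} is not among them.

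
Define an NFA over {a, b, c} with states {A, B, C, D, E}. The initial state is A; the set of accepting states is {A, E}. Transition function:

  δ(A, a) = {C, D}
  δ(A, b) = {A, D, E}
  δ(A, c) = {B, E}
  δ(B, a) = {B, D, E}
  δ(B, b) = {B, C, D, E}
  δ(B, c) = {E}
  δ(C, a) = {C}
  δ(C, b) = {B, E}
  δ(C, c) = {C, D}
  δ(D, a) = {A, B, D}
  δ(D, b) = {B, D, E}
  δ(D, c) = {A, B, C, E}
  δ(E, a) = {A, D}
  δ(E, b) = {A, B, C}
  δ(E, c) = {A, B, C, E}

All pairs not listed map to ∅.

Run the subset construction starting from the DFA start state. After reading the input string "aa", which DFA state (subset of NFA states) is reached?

Start: {A}.
δ(A,a) = {C, D}.
Union: {C, D}.
After a: {C, D}.
δ(C,a) = {C}; δ(D,a) = {A, B, D}.
Union: {A, B, C, D}.
After a: {A, B, C, D}.

{A, B, C, D}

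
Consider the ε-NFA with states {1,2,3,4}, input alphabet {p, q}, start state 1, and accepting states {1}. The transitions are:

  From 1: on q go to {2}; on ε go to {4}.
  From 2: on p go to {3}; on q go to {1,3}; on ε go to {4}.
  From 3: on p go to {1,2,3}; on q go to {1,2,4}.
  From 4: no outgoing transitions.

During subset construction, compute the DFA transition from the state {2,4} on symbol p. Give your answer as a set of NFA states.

{3}

δ(2,p) = {3}; δ(4,p) = ∅.
Union: {3}.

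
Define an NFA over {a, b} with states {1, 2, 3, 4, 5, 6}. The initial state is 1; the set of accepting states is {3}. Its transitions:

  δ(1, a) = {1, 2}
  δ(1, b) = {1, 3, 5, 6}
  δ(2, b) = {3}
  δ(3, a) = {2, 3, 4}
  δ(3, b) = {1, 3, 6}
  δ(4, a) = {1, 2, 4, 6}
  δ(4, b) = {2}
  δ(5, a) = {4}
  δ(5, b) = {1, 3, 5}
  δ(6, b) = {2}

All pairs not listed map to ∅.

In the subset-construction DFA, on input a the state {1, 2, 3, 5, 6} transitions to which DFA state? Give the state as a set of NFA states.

{1, 2, 3, 4}

δ(1,a) = {1, 2}; δ(2,a) = ∅; δ(3,a) = {2, 3, 4}; δ(5,a) = {4}; δ(6,a) = ∅.
Union: {1, 2, 3, 4}.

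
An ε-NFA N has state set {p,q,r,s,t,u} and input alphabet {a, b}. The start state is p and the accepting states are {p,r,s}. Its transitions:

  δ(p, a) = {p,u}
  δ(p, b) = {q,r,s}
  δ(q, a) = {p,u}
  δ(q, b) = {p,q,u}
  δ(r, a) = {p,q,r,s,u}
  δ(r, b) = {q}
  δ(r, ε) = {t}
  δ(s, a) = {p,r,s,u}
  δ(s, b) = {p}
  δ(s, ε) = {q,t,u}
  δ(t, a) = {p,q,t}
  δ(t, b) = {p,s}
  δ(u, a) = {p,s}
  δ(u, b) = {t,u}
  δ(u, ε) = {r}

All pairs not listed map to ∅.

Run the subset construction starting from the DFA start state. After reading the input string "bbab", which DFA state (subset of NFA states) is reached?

{p,q,r,s,t,u}

Start: {p}.
δ(p,b) = {q,r,s}.
Union: {q,r,s}.
ε-closure gives {q,r,s,t,u}.
After b: {q,r,s,t,u}.
δ(q,b) = {p,q,u}; δ(r,b) = {q}; δ(s,b) = {p}; δ(t,b) = {p,s}; δ(u,b) = {t,u}.
Union: {p,q,s,t,u}.
ε-closure gives {p,q,r,s,t,u}.
After b: {p,q,r,s,t,u}.
δ(p,a) = {p,u}; δ(q,a) = {p,u}; δ(r,a) = {p,q,r,s,u}; δ(s,a) = {p,r,s,u}; δ(t,a) = {p,q,t}; δ(u,a) = {p,s}.
Union: {p,q,r,s,t,u}.
After a: {p,q,r,s,t,u}.
δ(p,b) = {q,r,s}; δ(q,b) = {p,q,u}; δ(r,b) = {q}; δ(s,b) = {p}; δ(t,b) = {p,s}; δ(u,b) = {t,u}.
Union: {p,q,r,s,t,u}.
After b: {p,q,r,s,t,u}.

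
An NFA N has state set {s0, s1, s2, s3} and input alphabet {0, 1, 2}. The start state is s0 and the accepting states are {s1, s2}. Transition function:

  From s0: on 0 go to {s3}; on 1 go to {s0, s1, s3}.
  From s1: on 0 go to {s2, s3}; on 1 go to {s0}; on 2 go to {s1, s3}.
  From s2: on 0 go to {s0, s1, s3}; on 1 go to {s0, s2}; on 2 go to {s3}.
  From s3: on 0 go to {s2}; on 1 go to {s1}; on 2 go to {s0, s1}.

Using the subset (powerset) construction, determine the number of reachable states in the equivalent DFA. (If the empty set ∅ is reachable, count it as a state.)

Start state of the DFA: {s0}.
{s0} --0--> {s3}  [new]
{s0} --1--> {s0, s1, s3}  [new]
{s0} --2--> ∅  [new]
{s3} --0--> {s2}  [new]
{s3} --1--> {s1}  [new]
{s3} --2--> {s0, s1}  [new]
{s0, s1, s3} --0--> {s2, s3}  [new]
{s0, s1, s3} --1--> {s0, s1, s3}  [seen]
{s0, s1, s3} --2--> {s0, s1, s3}  [seen]
∅ --0--> ∅  [seen]
∅ --1--> ∅  [seen]
∅ --2--> ∅  [seen]
{s2} --0--> {s0, s1, s3}  [seen]
{s2} --1--> {s0, s2}  [new]
{s2} --2--> {s3}  [seen]
{s1} --0--> {s2, s3}  [seen]
{s1} --1--> {s0}  [seen]
{s1} --2--> {s1, s3}  [new]
{s0, s1} --0--> {s2, s3}  [seen]
{s0, s1} --1--> {s0, s1, s3}  [seen]
{s0, s1} --2--> {s1, s3}  [seen]
{s2, s3} --0--> {s0, s1, s2, s3}  [new]
{s2, s3} --1--> {s0, s1, s2}  [new]
{s2, s3} --2--> {s0, s1, s3}  [seen]
{s0, s2} --0--> {s0, s1, s3}  [seen]
{s0, s2} --1--> {s0, s1, s2, s3}  [seen]
{s0, s2} --2--> {s3}  [seen]
{s1, s3} --0--> {s2, s3}  [seen]
{s1, s3} --1--> {s0, s1}  [seen]
{s1, s3} --2--> {s0, s1, s3}  [seen]
{s0, s1, s2, s3} --0--> {s0, s1, s2, s3}  [seen]
{s0, s1, s2, s3} --1--> {s0, s1, s2, s3}  [seen]
{s0, s1, s2, s3} --2--> {s0, s1, s3}  [seen]
{s0, s1, s2} --0--> {s0, s1, s2, s3}  [seen]
{s0, s1, s2} --1--> {s0, s1, s2, s3}  [seen]
{s0, s1, s2} --2--> {s1, s3}  [seen]
Reachable DFA states: {s0}, {s3}, {s0, s1, s3}, ∅, {s2}, {s1}, {s0, s1}, {s2, s3}, {s0, s2}, {s1, s3}, {s0, s1, s2, s3}, {s0, s1, s2}.

12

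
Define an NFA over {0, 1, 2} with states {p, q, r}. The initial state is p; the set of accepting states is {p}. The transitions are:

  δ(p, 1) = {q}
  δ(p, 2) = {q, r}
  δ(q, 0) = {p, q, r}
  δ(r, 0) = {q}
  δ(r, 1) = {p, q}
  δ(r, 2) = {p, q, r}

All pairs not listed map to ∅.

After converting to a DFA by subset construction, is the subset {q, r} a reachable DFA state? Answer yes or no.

yes

Start state of the DFA: {p}.
{p} --0--> ∅  [new]
{p} --1--> {q}  [new]
{p} --2--> {q, r}  [new]
∅ --0--> ∅  [seen]
∅ --1--> ∅  [seen]
∅ --2--> ∅  [seen]
{q} --0--> {p, q, r}  [new]
{q} --1--> ∅  [seen]
{q} --2--> ∅  [seen]
{q, r} --0--> {p, q, r}  [seen]
{q, r} --1--> {p, q}  [new]
{q, r} --2--> {p, q, r}  [seen]
{p, q, r} --0--> {p, q, r}  [seen]
{p, q, r} --1--> {p, q}  [seen]
{p, q, r} --2--> {p, q, r}  [seen]
{p, q} --0--> {p, q, r}  [seen]
{p, q} --1--> {q}  [seen]
{p, q} --2--> {q, r}  [seen]
Reachable DFA states: {p}, ∅, {q}, {q, r}, {p, q, r}, {p, q}.
{q, r} is among them.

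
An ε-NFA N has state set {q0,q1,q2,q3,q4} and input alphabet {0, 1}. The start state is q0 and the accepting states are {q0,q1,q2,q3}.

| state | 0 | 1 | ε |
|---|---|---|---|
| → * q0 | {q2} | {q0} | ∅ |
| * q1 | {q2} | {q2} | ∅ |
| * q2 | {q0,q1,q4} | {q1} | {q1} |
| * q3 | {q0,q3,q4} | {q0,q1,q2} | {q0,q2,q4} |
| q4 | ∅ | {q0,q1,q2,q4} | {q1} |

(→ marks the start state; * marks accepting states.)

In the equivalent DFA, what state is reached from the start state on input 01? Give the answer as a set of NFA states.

{q1,q2}

Start: {q0}.
δ(q0,0) = {q2}.
Union: {q2}.
ε-closure gives {q1,q2}.
After 0: {q1,q2}.
δ(q1,1) = {q2}; δ(q2,1) = {q1}.
Union: {q1,q2}.
After 1: {q1,q2}.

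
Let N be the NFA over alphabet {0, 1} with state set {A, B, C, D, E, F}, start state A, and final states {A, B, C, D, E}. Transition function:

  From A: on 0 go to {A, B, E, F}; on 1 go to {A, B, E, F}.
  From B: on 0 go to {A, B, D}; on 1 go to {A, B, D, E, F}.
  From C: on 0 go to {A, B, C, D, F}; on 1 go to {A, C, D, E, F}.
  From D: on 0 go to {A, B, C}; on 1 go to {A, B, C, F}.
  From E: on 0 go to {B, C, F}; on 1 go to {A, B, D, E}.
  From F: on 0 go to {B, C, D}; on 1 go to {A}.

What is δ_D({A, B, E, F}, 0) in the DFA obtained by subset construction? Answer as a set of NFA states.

δ(A,0) = {A, B, E, F}; δ(B,0) = {A, B, D}; δ(E,0) = {B, C, F}; δ(F,0) = {B, C, D}.
Union: {A, B, C, D, E, F}.

{A, B, C, D, E, F}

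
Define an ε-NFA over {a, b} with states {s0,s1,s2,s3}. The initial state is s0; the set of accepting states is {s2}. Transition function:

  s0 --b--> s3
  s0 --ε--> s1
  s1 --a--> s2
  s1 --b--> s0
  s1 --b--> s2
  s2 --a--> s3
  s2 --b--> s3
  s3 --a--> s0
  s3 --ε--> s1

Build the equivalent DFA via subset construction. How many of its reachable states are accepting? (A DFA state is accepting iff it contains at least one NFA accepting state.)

Start state of the DFA: {s0,s1} (ε-closure of the NFA start).
{s0,s1} --a--> {s2}  [new]
{s0,s1} --b--> {s0,s1,s2,s3}  [new]
{s2} --a--> {s1,s3}  [new]
{s2} --b--> {s1,s3}  [seen]
{s0,s1,s2,s3} --a--> {s0,s1,s2,s3}  [seen]
{s0,s1,s2,s3} --b--> {s0,s1,s2,s3}  [seen]
{s1,s3} --a--> {s0,s1,s2}  [new]
{s1,s3} --b--> {s0,s1,s2}  [seen]
{s0,s1,s2} --a--> {s1,s2,s3}  [new]
{s0,s1,s2} --b--> {s0,s1,s2,s3}  [seen]
{s1,s2,s3} --a--> {s0,s1,s2,s3}  [seen]
{s1,s2,s3} --b--> {s0,s1,s2,s3}  [seen]
Reachable DFA states: {s0,s1}, {s2}, {s0,s1,s2,s3}, {s1,s3}, {s0,s1,s2}, {s1,s2,s3}.
Accepting DFA states (contain an NFA accepting state): {s2}, {s0,s1,s2,s3}, {s0,s1,s2}, {s1,s2,s3}.

4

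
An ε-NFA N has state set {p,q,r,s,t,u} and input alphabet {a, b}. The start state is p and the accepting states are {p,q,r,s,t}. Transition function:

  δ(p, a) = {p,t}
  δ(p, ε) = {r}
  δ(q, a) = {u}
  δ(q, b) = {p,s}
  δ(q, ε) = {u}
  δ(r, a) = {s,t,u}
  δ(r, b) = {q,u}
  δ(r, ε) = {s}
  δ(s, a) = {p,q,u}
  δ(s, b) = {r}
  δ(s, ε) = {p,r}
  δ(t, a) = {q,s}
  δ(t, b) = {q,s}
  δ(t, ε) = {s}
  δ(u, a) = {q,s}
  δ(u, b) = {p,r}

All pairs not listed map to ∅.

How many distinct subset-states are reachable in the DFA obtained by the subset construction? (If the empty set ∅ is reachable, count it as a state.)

Start state of the DFA: {p,r,s} (ε-closure of the NFA start).
{p,r,s} --a--> {p,q,r,s,t,u}  [new]
{p,r,s} --b--> {p,q,r,s,u}  [new]
{p,q,r,s,t,u} --a--> {p,q,r,s,t,u}  [seen]
{p,q,r,s,t,u} --b--> {p,q,r,s,u}  [seen]
{p,q,r,s,u} --a--> {p,q,r,s,t,u}  [seen]
{p,q,r,s,u} --b--> {p,q,r,s,u}  [seen]
Reachable DFA states: {p,r,s}, {p,q,r,s,t,u}, {p,q,r,s,u}.

3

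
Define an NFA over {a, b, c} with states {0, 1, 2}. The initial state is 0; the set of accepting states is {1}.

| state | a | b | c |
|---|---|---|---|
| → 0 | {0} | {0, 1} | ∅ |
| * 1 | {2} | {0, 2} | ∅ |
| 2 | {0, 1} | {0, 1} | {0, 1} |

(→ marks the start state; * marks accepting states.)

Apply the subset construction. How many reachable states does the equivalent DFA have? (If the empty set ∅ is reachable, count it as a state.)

Start state of the DFA: {0}.
{0} --a--> {0}  [seen]
{0} --b--> {0, 1}  [new]
{0} --c--> ∅  [new]
{0, 1} --a--> {0, 2}  [new]
{0, 1} --b--> {0, 1, 2}  [new]
{0, 1} --c--> ∅  [seen]
∅ --a--> ∅  [seen]
∅ --b--> ∅  [seen]
∅ --c--> ∅  [seen]
{0, 2} --a--> {0, 1}  [seen]
{0, 2} --b--> {0, 1}  [seen]
{0, 2} --c--> {0, 1}  [seen]
{0, 1, 2} --a--> {0, 1, 2}  [seen]
{0, 1, 2} --b--> {0, 1, 2}  [seen]
{0, 1, 2} --c--> {0, 1}  [seen]
Reachable DFA states: {0}, {0, 1}, ∅, {0, 2}, {0, 1, 2}.

5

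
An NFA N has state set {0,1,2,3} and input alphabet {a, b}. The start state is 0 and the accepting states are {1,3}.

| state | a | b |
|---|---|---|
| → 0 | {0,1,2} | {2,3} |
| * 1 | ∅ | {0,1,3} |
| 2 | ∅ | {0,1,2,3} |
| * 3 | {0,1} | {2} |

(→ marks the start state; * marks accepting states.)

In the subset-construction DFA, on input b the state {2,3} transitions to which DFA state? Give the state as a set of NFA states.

δ(2,b) = {0,1,2,3}; δ(3,b) = {2}.
Union: {0,1,2,3}.

{0,1,2,3}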